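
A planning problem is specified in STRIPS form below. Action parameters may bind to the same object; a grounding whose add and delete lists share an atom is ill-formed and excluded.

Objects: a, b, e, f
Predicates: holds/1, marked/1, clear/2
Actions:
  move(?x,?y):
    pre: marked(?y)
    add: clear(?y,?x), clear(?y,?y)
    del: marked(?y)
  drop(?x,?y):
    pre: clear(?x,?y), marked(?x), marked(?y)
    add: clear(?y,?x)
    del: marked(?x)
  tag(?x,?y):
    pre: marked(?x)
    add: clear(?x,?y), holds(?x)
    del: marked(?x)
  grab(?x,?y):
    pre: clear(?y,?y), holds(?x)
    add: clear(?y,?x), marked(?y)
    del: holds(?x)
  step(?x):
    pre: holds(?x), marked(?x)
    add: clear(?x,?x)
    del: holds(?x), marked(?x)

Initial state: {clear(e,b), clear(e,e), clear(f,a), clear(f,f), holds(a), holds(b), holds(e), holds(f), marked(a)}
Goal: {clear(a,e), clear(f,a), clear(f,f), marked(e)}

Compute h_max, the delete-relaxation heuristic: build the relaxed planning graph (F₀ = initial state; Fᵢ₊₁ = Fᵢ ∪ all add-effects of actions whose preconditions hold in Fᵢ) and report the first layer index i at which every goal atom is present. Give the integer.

F0 = init (9 atoms)
F1 = F0 ∪ {clear(a,a), clear(a,b), clear(a,e), clear(a,f), clear(e,a), clear(e,f), clear(f,b), clear(f,e), marked(e), marked(f)}  (19 atoms)
goal ⊆ F1  ⇒  h_max = 1

1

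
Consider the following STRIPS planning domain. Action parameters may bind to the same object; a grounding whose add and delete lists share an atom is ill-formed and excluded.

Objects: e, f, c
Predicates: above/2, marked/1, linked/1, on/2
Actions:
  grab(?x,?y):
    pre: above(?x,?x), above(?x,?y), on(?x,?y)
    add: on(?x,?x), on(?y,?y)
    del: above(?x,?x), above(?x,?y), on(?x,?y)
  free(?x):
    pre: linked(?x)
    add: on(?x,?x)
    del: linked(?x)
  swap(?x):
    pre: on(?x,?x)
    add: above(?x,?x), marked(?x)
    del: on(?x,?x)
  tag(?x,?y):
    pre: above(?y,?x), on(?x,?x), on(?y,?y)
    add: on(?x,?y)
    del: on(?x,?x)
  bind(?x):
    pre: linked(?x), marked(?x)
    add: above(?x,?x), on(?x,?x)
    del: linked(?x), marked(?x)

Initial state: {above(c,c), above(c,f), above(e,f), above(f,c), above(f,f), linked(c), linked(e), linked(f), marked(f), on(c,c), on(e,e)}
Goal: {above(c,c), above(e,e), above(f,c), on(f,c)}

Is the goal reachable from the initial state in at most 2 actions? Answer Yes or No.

No

1. free(f)  →  {above(c,c), above(c,f), above(e,f), above(f,c), above(f,f), linked(c), linked(e), marked(f), on(c,c), on(e,e), on(f,f)}
2. swap(e)  →  {above(c,c), above(c,f), above(e,e), above(e,f), above(f,c), above(f,f), linked(c), linked(e), marked(e), marked(f), on(c,c), on(f,f)}
3. tag(f,c)  →  {above(c,c), above(c,f), above(e,e), above(e,f), above(f,c), above(f,f), linked(c), linked(e), marked(e), marked(f), on(c,c), on(f,c)}
optimal plan length = 3; 3 > 2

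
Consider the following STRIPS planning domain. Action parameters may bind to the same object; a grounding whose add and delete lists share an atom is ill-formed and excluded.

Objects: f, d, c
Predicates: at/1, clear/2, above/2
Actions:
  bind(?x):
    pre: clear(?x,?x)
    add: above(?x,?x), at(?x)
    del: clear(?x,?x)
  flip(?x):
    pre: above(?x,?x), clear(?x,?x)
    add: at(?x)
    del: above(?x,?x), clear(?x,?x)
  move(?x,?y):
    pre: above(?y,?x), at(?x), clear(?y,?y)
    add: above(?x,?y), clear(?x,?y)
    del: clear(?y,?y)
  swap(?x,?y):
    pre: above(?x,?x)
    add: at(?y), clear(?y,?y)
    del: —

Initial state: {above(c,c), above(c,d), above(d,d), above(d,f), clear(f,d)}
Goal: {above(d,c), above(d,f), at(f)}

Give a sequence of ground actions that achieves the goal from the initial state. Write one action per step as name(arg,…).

1. swap(d,f)  →  {above(c,c), above(c,d), above(d,d), above(d,f), at(f), clear(f,d), clear(f,f)}
2. swap(d,d)  →  {above(c,c), above(c,d), above(d,d), above(d,f), at(d), at(f), clear(d,d), clear(f,d), clear(f,f)}
3. swap(d,c)  →  {above(c,c), above(c,d), above(d,d), above(d,f), at(c), at(d), at(f), clear(c,c), clear(d,d), clear(f,d), clear(f,f)}
4. move(d,c)  →  {above(c,c), above(c,d), above(d,c), above(d,d), above(d,f), at(c), at(d), at(f), clear(d,c), clear(d,d), clear(f,d), clear(f,f)}

swap(d,f); swap(d,d); swap(d,c); move(d,c)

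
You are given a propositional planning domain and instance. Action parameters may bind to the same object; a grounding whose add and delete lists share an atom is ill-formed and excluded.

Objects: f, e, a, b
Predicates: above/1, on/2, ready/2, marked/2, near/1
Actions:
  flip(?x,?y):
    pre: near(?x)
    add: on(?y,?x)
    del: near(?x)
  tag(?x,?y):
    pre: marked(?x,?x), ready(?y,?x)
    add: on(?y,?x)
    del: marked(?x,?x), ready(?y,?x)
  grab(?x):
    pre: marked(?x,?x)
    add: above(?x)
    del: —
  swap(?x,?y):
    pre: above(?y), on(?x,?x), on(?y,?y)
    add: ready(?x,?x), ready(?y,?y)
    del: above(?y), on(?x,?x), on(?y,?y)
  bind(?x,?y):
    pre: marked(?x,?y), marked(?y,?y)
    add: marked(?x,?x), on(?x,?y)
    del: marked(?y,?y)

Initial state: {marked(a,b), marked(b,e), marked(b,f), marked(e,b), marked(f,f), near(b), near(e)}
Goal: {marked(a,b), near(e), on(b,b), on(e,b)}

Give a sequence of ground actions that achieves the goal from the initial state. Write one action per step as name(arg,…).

flip(b,b); bind(b,f); bind(e,b)

1. flip(b,b)  →  {marked(a,b), marked(b,e), marked(b,f), marked(e,b), marked(f,f), near(e), on(b,b)}
2. bind(b,f)  →  {marked(a,b), marked(b,b), marked(b,e), marked(b,f), marked(e,b), near(e), on(b,b), on(b,f)}
3. bind(e,b)  →  {marked(a,b), marked(b,e), marked(b,f), marked(e,b), marked(e,e), near(e), on(b,b), on(b,f), on(e,b)}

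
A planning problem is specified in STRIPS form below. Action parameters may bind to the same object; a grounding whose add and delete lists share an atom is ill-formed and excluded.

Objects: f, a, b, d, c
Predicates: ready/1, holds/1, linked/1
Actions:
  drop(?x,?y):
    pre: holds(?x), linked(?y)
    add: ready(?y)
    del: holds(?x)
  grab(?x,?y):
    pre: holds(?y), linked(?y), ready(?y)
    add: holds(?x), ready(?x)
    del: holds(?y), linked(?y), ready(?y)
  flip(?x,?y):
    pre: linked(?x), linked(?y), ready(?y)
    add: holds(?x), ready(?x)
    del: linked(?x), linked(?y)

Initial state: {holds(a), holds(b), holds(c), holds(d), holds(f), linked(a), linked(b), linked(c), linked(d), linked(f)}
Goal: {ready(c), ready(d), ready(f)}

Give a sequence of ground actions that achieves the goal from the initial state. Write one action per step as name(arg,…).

1. drop(f,f)  →  {holds(a), holds(b), holds(c), holds(d), linked(a), linked(b), linked(c), linked(d), linked(f), ready(f)}
2. drop(a,d)  →  {holds(b), holds(c), holds(d), linked(a), linked(b), linked(c), linked(d), linked(f), ready(d), ready(f)}
3. drop(b,c)  →  {holds(c), holds(d), linked(a), linked(b), linked(c), linked(d), linked(f), ready(c), ready(d), ready(f)}

drop(f,f); drop(a,d); drop(b,c)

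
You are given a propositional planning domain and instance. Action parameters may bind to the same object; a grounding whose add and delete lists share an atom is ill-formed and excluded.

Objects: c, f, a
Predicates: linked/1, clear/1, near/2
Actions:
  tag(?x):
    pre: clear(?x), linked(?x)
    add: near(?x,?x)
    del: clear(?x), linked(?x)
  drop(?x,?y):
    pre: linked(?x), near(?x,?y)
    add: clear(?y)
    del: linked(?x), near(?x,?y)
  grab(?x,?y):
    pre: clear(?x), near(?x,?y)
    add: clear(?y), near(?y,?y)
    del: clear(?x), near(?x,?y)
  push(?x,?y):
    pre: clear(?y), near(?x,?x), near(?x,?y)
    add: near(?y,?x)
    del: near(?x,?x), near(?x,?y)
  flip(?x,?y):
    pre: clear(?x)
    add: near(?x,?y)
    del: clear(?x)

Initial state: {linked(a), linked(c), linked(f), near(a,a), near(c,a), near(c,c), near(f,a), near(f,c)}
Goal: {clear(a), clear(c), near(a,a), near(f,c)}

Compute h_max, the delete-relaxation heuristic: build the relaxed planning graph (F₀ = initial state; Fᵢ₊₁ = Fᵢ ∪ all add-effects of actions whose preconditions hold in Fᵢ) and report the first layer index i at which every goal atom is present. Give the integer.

1

F0 = init (8 atoms)
F1 = F0 ∪ {clear(a), clear(c)}  (10 atoms)
goal ⊆ F1  ⇒  h_max = 1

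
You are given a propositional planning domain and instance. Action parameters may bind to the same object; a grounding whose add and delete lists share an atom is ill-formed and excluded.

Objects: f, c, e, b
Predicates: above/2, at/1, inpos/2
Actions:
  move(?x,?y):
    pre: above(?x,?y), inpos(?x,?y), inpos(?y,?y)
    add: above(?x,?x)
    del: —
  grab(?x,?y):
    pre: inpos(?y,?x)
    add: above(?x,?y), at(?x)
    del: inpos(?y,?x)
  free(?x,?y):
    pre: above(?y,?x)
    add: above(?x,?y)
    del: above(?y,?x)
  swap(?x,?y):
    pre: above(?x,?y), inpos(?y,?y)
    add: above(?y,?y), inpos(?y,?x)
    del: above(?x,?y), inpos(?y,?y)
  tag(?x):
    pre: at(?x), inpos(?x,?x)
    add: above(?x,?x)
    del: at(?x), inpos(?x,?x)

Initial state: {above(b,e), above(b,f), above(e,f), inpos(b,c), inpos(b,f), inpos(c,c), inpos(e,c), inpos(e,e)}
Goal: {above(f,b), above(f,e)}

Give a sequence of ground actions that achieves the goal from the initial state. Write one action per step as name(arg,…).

grab(f,b); free(f,e)

1. grab(f,b)  →  {above(b,e), above(b,f), above(e,f), above(f,b), at(f), inpos(b,c), inpos(c,c), inpos(e,c), inpos(e,e)}
2. free(f,e)  →  {above(b,e), above(b,f), above(f,b), above(f,e), at(f), inpos(b,c), inpos(c,c), inpos(e,c), inpos(e,e)}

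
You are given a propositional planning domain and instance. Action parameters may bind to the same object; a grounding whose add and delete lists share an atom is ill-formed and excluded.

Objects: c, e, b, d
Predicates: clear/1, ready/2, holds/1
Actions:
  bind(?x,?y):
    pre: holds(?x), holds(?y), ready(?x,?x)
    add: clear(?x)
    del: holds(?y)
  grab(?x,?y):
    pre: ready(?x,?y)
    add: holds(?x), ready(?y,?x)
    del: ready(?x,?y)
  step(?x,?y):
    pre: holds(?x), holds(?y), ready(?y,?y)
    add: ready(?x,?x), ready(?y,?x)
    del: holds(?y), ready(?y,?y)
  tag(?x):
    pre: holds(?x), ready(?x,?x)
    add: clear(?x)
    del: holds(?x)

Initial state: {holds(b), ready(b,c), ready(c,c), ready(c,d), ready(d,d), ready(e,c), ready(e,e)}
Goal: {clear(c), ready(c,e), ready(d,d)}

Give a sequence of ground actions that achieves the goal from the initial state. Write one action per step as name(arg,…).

grab(c,d); bind(c,c); grab(e,c)

1. grab(c,d)  →  {holds(b), holds(c), ready(b,c), ready(c,c), ready(d,c), ready(d,d), ready(e,c), ready(e,e)}
2. bind(c,c)  →  {clear(c), holds(b), ready(b,c), ready(c,c), ready(d,c), ready(d,d), ready(e,c), ready(e,e)}
3. grab(e,c)  →  {clear(c), holds(b), holds(e), ready(b,c), ready(c,c), ready(c,e), ready(d,c), ready(d,d), ready(e,e)}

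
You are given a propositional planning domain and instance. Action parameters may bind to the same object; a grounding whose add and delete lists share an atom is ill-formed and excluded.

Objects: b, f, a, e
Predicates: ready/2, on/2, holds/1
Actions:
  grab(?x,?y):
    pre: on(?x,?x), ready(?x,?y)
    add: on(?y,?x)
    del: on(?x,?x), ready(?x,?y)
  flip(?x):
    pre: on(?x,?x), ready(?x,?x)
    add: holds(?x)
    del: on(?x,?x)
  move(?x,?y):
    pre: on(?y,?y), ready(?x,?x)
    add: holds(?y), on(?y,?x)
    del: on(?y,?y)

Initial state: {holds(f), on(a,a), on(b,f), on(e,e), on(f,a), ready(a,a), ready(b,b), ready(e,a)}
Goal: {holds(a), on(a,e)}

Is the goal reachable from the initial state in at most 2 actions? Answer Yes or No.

1. grab(e,a)  →  {holds(f), on(a,a), on(a,e), on(b,f), on(f,a), ready(a,a), ready(b,b)}
2. flip(a)  →  {holds(a), holds(f), on(a,e), on(b,f), on(f,a), ready(a,a), ready(b,b)}
optimal plan length = 2; 2 ≤ 2

Yes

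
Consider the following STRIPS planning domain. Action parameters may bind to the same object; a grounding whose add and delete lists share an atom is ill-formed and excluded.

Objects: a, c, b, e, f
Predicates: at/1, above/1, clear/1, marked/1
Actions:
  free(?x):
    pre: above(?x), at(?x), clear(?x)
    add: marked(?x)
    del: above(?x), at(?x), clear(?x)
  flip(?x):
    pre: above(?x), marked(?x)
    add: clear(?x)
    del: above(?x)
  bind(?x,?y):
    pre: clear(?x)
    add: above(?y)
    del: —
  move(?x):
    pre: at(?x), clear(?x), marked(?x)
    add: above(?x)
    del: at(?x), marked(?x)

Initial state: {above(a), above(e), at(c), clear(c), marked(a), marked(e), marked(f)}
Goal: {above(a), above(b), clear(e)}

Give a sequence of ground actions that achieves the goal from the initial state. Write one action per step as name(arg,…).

flip(e); bind(c,b)

1. flip(e)  →  {above(a), at(c), clear(c), clear(e), marked(a), marked(e), marked(f)}
2. bind(c,b)  →  {above(a), above(b), at(c), clear(c), clear(e), marked(a), marked(e), marked(f)}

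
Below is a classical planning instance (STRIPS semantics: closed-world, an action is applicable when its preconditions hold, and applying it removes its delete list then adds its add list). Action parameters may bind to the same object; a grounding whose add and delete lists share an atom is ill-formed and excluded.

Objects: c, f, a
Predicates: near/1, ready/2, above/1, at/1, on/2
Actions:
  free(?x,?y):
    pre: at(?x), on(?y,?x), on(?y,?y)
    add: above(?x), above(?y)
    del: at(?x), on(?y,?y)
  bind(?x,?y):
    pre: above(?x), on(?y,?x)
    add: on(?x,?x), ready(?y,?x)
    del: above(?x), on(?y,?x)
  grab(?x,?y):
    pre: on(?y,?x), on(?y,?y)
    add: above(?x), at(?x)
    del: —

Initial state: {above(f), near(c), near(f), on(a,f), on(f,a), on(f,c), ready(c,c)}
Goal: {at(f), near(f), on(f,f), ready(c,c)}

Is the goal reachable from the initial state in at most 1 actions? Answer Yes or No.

No

1. bind(f,a)  →  {near(c), near(f), on(f,a), on(f,c), on(f,f), ready(a,f), ready(c,c)}
2. grab(f,f)  →  {above(f), at(f), near(c), near(f), on(f,a), on(f,c), on(f,f), ready(a,f), ready(c,c)}
optimal plan length = 2; 2 > 1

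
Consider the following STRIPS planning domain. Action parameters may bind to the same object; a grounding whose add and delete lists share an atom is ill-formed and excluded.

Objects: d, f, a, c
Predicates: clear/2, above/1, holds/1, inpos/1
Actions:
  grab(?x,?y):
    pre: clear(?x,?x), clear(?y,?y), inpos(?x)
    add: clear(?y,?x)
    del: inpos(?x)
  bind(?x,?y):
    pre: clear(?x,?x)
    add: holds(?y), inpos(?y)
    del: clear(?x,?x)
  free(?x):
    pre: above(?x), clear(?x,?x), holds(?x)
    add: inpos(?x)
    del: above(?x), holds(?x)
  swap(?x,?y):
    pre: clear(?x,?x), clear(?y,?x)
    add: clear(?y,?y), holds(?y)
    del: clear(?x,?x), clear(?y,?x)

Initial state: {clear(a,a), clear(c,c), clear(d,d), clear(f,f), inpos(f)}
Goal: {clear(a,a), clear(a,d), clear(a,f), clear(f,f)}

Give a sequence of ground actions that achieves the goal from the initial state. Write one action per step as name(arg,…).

grab(f,a); bind(c,d); grab(d,a)

1. grab(f,a)  →  {clear(a,a), clear(a,f), clear(c,c), clear(d,d), clear(f,f)}
2. bind(c,d)  →  {clear(a,a), clear(a,f), clear(d,d), clear(f,f), holds(d), inpos(d)}
3. grab(d,a)  →  {clear(a,a), clear(a,d), clear(a,f), clear(d,d), clear(f,f), holds(d)}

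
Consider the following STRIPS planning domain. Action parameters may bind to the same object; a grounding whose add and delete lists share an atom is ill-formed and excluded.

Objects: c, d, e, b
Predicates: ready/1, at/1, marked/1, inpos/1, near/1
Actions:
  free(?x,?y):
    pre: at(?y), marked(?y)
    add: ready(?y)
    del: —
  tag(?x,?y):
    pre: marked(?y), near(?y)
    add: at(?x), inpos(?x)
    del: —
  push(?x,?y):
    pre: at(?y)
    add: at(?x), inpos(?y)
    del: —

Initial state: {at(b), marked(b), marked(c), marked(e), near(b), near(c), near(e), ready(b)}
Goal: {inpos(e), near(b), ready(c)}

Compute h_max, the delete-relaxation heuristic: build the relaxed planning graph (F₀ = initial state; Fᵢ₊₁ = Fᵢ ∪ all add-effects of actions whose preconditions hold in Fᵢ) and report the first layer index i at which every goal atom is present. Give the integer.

2

F0 = init (8 atoms)
F1 = F0 ∪ {at(c), at(d), at(e), inpos(b), inpos(c), inpos(d), inpos(e)}  (15 atoms)
F2 = F1 ∪ {ready(c), ready(e)}  (17 atoms)
goal ⊆ F2  ⇒  h_max = 2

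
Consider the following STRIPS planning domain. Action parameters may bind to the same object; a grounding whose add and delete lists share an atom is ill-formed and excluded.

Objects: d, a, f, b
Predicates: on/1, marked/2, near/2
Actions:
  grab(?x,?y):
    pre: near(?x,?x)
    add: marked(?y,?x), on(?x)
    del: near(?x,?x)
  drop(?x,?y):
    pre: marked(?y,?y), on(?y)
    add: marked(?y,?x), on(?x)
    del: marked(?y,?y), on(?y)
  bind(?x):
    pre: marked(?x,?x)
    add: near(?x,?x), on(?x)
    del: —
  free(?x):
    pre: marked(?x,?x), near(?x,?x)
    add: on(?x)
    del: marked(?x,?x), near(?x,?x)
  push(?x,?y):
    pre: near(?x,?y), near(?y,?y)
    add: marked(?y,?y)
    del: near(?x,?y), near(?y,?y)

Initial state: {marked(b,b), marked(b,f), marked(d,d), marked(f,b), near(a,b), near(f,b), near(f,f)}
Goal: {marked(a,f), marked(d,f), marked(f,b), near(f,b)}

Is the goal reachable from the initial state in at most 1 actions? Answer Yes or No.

1. grab(f,a)  →  {marked(a,f), marked(b,b), marked(b,f), marked(d,d), marked(f,b), near(a,b), near(f,b), on(f)}
2. bind(d)  →  {marked(a,f), marked(b,b), marked(b,f), marked(d,d), marked(f,b), near(a,b), near(d,d), near(f,b), on(d), on(f)}
3. drop(f,d)  →  {marked(a,f), marked(b,b), marked(b,f), marked(d,f), marked(f,b), near(a,b), near(d,d), near(f,b), on(f)}
optimal plan length = 3; 3 > 1

No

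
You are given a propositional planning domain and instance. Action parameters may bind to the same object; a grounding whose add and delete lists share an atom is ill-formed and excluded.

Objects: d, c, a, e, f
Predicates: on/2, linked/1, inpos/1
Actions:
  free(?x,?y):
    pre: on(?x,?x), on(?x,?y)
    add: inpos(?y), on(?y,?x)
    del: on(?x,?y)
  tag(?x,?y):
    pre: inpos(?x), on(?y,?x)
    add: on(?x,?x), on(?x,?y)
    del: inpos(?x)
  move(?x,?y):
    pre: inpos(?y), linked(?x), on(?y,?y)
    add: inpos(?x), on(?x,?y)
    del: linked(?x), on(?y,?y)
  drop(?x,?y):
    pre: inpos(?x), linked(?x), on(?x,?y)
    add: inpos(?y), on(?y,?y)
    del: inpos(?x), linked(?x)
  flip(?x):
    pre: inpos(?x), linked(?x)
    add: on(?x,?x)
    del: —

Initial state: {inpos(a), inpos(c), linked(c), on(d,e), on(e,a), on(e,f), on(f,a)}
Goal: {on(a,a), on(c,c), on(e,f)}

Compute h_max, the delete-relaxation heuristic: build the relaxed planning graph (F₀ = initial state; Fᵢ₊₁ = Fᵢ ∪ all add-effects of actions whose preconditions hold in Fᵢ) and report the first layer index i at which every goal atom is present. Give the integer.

1

F0 = init (7 atoms)
F1 = F0 ∪ {on(a,a), on(a,e), on(a,f), on(c,c)}  (11 atoms)
goal ⊆ F1  ⇒  h_max = 1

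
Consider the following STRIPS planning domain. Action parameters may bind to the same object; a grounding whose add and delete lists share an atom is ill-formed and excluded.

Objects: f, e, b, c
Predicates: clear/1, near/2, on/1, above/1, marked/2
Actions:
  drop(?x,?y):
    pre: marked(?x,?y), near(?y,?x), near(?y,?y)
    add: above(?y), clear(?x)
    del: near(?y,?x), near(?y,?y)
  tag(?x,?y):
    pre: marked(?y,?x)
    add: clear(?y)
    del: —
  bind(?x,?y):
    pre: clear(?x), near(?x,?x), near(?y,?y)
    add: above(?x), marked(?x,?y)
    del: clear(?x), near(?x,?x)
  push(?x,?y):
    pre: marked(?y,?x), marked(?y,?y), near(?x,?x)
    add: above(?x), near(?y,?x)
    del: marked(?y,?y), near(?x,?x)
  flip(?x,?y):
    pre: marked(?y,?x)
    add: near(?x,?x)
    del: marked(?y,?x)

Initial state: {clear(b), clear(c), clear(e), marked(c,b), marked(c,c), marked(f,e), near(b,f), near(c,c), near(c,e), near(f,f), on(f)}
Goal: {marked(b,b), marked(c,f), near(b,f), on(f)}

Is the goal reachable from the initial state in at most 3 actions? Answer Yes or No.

Yes

1. bind(c,f)  →  {above(c), clear(b), clear(e), marked(c,b), marked(c,c), marked(c,f), marked(f,e), near(b,f), near(c,e), near(f,f), on(f)}
2. flip(b,c)  →  {above(c), clear(b), clear(e), marked(c,c), marked(c,f), marked(f,e), near(b,b), near(b,f), near(c,e), near(f,f), on(f)}
3. bind(b,b)  →  {above(b), above(c), clear(e), marked(b,b), marked(c,c), marked(c,f), marked(f,e), near(b,f), near(c,e), near(f,f), on(f)}
optimal plan length = 3; 3 ≤ 3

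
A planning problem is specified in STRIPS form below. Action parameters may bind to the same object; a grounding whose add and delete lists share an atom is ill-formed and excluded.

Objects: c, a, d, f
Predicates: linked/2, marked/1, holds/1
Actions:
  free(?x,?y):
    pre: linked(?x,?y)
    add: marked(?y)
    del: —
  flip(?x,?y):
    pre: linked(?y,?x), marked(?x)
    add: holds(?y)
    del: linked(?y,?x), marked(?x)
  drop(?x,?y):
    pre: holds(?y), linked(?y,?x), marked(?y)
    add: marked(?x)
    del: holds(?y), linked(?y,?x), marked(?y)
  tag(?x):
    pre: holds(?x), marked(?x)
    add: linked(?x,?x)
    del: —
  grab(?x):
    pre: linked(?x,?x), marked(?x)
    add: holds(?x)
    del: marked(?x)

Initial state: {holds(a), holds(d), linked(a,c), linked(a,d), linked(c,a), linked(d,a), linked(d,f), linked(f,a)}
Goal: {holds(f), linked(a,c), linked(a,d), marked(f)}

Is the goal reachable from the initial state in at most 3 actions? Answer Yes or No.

Yes

1. free(c,a)  →  {holds(a), holds(d), linked(a,c), linked(a,d), linked(c,a), linked(d,a), linked(d,f), linked(f,a), marked(a)}
2. free(d,f)  →  {holds(a), holds(d), linked(a,c), linked(a,d), linked(c,a), linked(d,a), linked(d,f), linked(f,a), marked(a), marked(f)}
3. flip(a,f)  →  {holds(a), holds(d), holds(f), linked(a,c), linked(a,d), linked(c,a), linked(d,a), linked(d,f), marked(f)}
optimal plan length = 3; 3 ≤ 3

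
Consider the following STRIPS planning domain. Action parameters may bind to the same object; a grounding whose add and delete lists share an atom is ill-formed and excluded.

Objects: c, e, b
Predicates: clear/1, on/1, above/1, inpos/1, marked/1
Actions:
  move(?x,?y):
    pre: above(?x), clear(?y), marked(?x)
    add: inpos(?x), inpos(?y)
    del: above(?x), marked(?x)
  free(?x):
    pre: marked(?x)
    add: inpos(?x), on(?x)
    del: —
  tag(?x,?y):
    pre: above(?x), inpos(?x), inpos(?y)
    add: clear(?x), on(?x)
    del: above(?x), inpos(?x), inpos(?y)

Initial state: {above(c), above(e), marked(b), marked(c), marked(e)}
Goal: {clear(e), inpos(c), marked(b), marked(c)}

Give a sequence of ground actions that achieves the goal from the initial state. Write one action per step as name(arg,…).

free(c); free(e); tag(e,e)

1. free(c)  →  {above(c), above(e), inpos(c), marked(b), marked(c), marked(e), on(c)}
2. free(e)  →  {above(c), above(e), inpos(c), inpos(e), marked(b), marked(c), marked(e), on(c), on(e)}
3. tag(e,e)  →  {above(c), clear(e), inpos(c), marked(b), marked(c), marked(e), on(c), on(e)}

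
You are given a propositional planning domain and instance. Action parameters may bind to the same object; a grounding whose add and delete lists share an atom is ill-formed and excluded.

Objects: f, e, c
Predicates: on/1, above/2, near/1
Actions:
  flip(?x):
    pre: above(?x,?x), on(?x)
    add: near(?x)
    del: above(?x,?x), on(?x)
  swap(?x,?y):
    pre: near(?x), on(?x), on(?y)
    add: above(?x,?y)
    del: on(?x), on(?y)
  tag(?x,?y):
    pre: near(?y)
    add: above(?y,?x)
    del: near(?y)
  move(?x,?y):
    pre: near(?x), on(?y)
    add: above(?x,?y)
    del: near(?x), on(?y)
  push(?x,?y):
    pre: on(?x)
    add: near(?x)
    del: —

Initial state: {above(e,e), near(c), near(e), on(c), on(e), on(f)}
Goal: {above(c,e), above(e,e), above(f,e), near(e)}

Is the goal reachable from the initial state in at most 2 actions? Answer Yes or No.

No

1. swap(c,e)  →  {above(c,e), above(e,e), near(c), near(e), on(f)}
2. push(f,f)  →  {above(c,e), above(e,e), near(c), near(e), near(f), on(f)}
3. tag(e,f)  →  {above(c,e), above(e,e), above(f,e), near(c), near(e), on(f)}
optimal plan length = 3; 3 > 2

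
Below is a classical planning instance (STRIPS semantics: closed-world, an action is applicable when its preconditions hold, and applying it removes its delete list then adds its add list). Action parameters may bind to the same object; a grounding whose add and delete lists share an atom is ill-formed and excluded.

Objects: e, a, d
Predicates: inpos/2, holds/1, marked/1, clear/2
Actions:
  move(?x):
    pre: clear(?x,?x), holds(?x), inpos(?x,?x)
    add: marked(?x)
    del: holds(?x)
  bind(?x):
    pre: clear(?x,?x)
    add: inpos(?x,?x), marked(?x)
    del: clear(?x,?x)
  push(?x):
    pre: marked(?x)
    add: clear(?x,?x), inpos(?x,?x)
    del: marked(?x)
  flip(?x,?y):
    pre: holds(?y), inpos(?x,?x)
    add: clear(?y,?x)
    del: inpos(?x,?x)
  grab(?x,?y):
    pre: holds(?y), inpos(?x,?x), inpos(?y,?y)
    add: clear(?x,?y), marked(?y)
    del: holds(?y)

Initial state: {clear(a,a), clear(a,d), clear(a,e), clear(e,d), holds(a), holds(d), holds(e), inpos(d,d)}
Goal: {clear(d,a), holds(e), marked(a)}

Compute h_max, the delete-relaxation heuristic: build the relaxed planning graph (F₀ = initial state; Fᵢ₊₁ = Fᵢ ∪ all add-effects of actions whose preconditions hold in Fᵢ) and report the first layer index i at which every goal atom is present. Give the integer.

2

F0 = init (8 atoms)
F1 = F0 ∪ {clear(d,d), inpos(a,a), marked(a), marked(d)}  (12 atoms)
F2 = F1 ∪ {clear(d,a), clear(e,a)}  (14 atoms)
goal ⊆ F2  ⇒  h_max = 2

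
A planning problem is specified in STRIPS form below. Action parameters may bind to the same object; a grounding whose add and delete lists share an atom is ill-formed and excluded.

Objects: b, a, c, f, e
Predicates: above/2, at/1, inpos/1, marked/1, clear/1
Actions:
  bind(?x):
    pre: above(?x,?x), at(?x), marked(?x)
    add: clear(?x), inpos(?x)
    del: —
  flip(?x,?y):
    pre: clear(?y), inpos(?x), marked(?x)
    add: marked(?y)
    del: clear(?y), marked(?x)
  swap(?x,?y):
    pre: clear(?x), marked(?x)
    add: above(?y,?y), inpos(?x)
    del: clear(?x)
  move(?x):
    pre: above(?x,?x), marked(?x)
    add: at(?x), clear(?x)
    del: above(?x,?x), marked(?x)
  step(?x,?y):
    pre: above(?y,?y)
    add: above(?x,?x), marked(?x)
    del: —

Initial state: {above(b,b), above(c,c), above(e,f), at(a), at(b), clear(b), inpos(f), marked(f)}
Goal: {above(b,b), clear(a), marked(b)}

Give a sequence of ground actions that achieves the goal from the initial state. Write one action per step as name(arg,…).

1. flip(f,b)  →  {above(b,b), above(c,c), above(e,f), at(a), at(b), inpos(f), marked(b)}
2. step(a,b)  →  {above(a,a), above(b,b), above(c,c), above(e,f), at(a), at(b), inpos(f), marked(a), marked(b)}
3. bind(a)  →  {above(a,a), above(b,b), above(c,c), above(e,f), at(a), at(b), clear(a), inpos(a), inpos(f), marked(a), marked(b)}

flip(f,b); step(a,b); bind(a)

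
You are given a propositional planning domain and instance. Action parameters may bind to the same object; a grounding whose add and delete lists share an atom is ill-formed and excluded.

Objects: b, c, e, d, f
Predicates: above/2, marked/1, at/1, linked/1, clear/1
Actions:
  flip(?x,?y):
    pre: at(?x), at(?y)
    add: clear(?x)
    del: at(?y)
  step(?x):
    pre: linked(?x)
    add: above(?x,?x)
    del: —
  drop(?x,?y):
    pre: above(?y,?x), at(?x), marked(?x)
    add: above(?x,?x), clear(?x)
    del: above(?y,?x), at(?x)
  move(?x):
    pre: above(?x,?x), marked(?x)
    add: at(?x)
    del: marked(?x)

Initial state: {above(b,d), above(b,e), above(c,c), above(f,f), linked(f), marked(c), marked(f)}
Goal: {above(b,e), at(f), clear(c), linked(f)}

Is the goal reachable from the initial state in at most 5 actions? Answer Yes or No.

1. move(c)  →  {above(b,d), above(b,e), above(c,c), above(f,f), at(c), linked(f), marked(f)}
2. flip(c,c)  →  {above(b,d), above(b,e), above(c,c), above(f,f), clear(c), linked(f), marked(f)}
3. move(f)  →  {above(b,d), above(b,e), above(c,c), above(f,f), at(f), clear(c), linked(f)}
optimal plan length = 3; 3 ≤ 5

Yes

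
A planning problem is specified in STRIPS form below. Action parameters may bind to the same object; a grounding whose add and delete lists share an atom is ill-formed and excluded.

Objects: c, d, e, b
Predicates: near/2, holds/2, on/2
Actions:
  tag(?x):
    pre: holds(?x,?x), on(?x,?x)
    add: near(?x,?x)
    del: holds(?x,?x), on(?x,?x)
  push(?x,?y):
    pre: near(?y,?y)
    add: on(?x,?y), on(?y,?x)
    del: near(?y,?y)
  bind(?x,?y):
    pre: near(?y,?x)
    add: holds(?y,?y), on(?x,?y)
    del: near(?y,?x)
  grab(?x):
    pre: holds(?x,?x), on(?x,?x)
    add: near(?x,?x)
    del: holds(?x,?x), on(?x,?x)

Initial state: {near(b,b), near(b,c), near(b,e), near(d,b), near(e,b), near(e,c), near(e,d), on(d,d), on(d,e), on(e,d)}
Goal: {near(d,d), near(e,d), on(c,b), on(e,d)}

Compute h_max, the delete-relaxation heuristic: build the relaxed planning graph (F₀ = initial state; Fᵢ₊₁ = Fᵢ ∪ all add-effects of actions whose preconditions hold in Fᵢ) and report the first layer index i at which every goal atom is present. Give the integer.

F0 = init (10 atoms)
F1 = F0 ∪ {holds(b,b), holds(d,d), holds(e,e), on(b,b), on(b,c), on(b,d), on(b,e), on(c,b), on(c,e), on(d,b), on(e,b)}  (21 atoms)
F2 = F1 ∪ {near(d,d)}  (22 atoms)
goal ⊆ F2  ⇒  h_max = 2

2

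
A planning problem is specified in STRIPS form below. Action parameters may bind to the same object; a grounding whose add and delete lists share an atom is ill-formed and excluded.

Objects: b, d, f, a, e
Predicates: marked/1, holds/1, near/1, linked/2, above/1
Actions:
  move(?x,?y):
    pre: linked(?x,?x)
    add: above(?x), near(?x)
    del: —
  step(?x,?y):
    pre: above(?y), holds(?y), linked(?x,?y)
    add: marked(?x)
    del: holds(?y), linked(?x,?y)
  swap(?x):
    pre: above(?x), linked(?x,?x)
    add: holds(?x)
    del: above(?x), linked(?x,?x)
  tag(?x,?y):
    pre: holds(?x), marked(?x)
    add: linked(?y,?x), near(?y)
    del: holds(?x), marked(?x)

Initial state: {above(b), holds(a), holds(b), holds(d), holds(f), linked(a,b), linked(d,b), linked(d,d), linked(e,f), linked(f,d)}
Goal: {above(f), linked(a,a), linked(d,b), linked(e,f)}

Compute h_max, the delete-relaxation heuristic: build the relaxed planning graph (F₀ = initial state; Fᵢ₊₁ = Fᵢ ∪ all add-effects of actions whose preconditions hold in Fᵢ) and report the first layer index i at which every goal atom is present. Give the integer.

4

F0 = init (10 atoms)
F1 = F0 ∪ {above(d), marked(a), marked(d), near(d)}  (14 atoms)
F2 = F1 ∪ {linked(a,a), linked(a,d), linked(b,a), linked(b,d), linked(d,a), linked(e,a), linked(e,d), linked(f,a), marked(f), near(a), near(b), near(e), near(f)}  (27 atoms)
F3 = F2 ∪ {above(a), linked(a,f), linked(b,f), linked(d,f), linked(f,f), marked(b), marked(e)}  (34 atoms)
F4 = F3 ∪ {above(f), linked(b,b), linked(e,b), linked(f,b)}  (38 atoms)
goal ⊆ F4  ⇒  h_max = 4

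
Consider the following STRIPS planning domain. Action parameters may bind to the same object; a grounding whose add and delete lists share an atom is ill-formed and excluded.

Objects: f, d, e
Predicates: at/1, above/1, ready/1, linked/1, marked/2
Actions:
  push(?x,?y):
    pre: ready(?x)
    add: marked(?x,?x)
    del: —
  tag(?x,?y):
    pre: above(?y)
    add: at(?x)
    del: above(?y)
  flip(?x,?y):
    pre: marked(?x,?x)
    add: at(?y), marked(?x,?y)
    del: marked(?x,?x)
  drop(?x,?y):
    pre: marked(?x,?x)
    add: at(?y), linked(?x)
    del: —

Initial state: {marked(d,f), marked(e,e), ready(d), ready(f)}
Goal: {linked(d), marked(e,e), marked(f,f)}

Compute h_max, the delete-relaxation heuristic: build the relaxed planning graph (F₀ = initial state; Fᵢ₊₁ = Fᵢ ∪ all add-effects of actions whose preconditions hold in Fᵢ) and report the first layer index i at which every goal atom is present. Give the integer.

F0 = init (4 atoms)
F1 = F0 ∪ {at(d), at(e), at(f), linked(e), marked(d,d), marked(e,d), marked(e,f), marked(f,f)}  (12 atoms)
F2 = F1 ∪ {linked(d), linked(f), marked(d,e), marked(f,d), marked(f,e)}  (17 atoms)
goal ⊆ F2  ⇒  h_max = 2

2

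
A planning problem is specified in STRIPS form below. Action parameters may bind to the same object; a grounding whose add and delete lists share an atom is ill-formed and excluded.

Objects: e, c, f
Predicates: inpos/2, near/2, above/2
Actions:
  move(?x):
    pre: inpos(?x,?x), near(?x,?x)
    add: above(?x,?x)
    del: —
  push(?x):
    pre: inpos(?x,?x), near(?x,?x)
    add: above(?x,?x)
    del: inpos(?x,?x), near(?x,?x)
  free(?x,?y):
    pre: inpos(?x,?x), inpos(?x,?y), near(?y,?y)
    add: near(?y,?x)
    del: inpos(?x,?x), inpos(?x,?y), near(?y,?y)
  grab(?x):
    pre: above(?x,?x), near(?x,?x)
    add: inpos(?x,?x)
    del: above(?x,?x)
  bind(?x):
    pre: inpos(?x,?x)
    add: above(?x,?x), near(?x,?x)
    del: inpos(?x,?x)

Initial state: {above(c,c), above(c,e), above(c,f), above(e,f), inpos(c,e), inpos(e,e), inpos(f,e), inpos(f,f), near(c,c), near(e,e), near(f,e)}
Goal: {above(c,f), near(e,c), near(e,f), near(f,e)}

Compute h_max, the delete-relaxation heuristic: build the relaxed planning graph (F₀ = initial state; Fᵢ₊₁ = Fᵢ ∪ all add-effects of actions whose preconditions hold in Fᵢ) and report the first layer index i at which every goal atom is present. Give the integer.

F0 = init (11 atoms)
F1 = F0 ∪ {above(e,e), above(f,f), inpos(c,c), near(e,f), near(f,f)}  (16 atoms)
F2 = F1 ∪ {near(e,c)}  (17 atoms)
goal ⊆ F2  ⇒  h_max = 2

2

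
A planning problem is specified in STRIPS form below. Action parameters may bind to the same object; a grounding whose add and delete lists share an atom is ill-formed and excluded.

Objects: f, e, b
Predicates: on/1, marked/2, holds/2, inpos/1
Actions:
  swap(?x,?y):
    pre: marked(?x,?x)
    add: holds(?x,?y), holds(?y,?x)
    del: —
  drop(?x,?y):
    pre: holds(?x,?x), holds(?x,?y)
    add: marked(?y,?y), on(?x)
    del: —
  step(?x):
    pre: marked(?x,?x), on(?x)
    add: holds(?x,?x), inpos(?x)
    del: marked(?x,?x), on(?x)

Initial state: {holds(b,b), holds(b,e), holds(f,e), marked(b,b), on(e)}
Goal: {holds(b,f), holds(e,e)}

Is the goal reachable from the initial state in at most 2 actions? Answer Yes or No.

1. swap(b,f)  →  {holds(b,b), holds(b,e), holds(b,f), holds(f,b), holds(f,e), marked(b,b), on(e)}
2. drop(b,e)  →  {holds(b,b), holds(b,e), holds(b,f), holds(f,b), holds(f,e), marked(b,b), marked(e,e), on(b), on(e)}
3. swap(e,e)  →  {holds(b,b), holds(b,e), holds(b,f), holds(e,e), holds(f,b), holds(f,e), marked(b,b), marked(e,e), on(b), on(e)}
optimal plan length = 3; 3 > 2

No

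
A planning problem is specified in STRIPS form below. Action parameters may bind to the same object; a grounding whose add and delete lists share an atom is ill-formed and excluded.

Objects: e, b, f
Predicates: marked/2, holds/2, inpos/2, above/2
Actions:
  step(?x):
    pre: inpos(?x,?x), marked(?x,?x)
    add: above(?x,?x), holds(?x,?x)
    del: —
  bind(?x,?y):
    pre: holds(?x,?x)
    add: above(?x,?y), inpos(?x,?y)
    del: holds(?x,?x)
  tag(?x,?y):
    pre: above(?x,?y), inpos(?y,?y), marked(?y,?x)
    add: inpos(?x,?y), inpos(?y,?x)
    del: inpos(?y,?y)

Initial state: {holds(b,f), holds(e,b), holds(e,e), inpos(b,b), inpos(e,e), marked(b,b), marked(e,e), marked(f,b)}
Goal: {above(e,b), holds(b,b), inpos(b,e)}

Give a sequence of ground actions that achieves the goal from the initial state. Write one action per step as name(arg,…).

step(b); bind(e,b); bind(b,e); step(b)

1. step(b)  →  {above(b,b), holds(b,b), holds(b,f), holds(e,b), holds(e,e), inpos(b,b), inpos(e,e), marked(b,b), marked(e,e), marked(f,b)}
2. bind(e,b)  →  {above(b,b), above(e,b), holds(b,b), holds(b,f), holds(e,b), inpos(b,b), inpos(e,b), inpos(e,e), marked(b,b), marked(e,e), marked(f,b)}
3. bind(b,e)  →  {above(b,b), above(b,e), above(e,b), holds(b,f), holds(e,b), inpos(b,b), inpos(b,e), inpos(e,b), inpos(e,e), marked(b,b), marked(e,e), marked(f,b)}
4. step(b)  →  {above(b,b), above(b,e), above(e,b), holds(b,b), holds(b,f), holds(e,b), inpos(b,b), inpos(b,e), inpos(e,b), inpos(e,e), marked(b,b), marked(e,e), marked(f,b)}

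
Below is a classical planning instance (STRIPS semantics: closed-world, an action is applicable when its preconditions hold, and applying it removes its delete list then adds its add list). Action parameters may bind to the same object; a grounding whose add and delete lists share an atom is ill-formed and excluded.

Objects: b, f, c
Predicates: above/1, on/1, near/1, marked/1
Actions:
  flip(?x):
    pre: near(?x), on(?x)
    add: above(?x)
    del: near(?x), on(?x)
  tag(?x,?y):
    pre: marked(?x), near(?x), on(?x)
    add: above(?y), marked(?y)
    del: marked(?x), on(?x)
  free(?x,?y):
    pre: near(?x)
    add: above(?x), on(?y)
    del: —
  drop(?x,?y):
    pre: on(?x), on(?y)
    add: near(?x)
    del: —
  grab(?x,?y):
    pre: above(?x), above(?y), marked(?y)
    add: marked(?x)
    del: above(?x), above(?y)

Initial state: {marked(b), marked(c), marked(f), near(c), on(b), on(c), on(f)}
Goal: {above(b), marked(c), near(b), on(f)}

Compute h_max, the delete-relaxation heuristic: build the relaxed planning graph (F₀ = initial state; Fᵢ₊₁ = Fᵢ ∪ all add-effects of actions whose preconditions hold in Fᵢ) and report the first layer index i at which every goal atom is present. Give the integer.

F0 = init (7 atoms)
F1 = F0 ∪ {above(b), above(c), above(f), near(b), near(f)}  (12 atoms)
goal ⊆ F1  ⇒  h_max = 1

1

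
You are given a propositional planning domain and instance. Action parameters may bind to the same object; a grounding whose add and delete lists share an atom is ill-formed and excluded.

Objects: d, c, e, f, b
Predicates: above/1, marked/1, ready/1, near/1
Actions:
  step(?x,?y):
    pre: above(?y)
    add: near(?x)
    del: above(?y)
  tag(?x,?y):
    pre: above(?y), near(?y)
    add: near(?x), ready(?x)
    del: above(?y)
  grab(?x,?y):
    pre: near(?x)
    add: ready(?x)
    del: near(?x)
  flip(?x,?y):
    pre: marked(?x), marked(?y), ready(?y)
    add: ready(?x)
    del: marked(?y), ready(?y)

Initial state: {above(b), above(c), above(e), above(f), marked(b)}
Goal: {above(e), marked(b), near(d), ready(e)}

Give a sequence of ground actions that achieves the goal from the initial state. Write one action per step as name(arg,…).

step(d,c); step(e,f); grab(e,d)

1. step(d,c)  →  {above(b), above(e), above(f), marked(b), near(d)}
2. step(e,f)  →  {above(b), above(e), marked(b), near(d), near(e)}
3. grab(e,d)  →  {above(b), above(e), marked(b), near(d), ready(e)}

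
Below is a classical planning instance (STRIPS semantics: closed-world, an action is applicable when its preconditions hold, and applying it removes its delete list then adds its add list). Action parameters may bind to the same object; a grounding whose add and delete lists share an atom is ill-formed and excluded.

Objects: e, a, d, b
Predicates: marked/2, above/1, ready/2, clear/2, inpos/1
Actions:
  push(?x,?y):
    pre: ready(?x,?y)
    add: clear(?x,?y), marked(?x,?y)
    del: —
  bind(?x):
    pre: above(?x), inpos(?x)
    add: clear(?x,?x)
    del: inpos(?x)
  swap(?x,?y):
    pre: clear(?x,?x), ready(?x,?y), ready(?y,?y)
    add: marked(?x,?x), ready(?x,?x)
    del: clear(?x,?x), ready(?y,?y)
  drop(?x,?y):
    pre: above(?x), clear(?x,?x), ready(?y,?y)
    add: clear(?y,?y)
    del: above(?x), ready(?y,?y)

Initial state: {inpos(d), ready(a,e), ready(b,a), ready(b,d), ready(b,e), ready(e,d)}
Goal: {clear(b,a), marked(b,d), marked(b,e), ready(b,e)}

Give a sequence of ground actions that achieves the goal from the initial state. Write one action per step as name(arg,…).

1. push(b,e)  →  {clear(b,e), inpos(d), marked(b,e), ready(a,e), ready(b,a), ready(b,d), ready(b,e), ready(e,d)}
2. push(b,a)  →  {clear(b,a), clear(b,e), inpos(d), marked(b,a), marked(b,e), ready(a,e), ready(b,a), ready(b,d), ready(b,e), ready(e,d)}
3. push(b,d)  →  {clear(b,a), clear(b,d), clear(b,e), inpos(d), marked(b,a), marked(b,d), marked(b,e), ready(a,e), ready(b,a), ready(b,d), ready(b,e), ready(e,d)}

push(b,e); push(b,a); push(b,d)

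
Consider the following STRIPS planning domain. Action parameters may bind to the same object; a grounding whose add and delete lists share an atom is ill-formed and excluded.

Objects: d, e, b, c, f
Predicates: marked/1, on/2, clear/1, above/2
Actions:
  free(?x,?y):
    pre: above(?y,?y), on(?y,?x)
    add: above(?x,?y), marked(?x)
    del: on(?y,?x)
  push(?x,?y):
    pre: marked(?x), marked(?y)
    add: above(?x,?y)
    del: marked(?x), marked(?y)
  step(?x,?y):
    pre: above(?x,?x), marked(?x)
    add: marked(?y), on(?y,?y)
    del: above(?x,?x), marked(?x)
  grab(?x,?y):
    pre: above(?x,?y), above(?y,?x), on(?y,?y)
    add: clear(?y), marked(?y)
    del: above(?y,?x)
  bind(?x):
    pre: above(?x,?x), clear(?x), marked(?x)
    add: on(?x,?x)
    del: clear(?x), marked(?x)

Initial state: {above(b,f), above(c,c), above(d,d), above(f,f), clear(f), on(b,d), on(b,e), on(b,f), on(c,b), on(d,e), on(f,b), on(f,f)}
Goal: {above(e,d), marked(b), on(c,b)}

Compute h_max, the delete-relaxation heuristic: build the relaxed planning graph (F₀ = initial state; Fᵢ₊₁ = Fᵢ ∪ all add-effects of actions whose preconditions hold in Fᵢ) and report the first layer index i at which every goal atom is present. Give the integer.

F0 = init (12 atoms)
F1 = F0 ∪ {above(b,c), above(e,d), marked(b), marked(e), marked(f)}  (17 atoms)
goal ⊆ F1  ⇒  h_max = 1

1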